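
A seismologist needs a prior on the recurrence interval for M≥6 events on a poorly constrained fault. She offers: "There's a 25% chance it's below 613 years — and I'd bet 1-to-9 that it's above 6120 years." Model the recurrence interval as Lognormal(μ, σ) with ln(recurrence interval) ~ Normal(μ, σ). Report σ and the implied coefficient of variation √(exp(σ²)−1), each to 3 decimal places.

σ ≈ 1.176, CV ≈ 1.729

If T ~ Lognormal(μ,σ) then ln T ~ Normal(μ,σ), so the p-quantile of ln T is μ + z_p·σ.
ln(613) = 6.418 and ln(6120) = 8.719; z_{0.25} = -0.6745, z_{0.9} = 1.282.
σ = (8.719 − 6.418)/(1.282 − (-0.6745)) = 1.176.
μ = 6.418 − (-0.6745)·1.176 = 7.212.
CV = √(exp(σ²)−1) = √(exp(1.3838)−1) = 1.729.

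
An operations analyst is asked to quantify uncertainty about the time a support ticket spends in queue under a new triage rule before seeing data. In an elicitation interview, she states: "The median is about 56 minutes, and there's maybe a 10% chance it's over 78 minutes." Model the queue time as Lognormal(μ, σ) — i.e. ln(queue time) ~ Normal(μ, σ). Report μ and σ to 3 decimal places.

If T ~ Lognormal(μ,σ) then ln T ~ Normal(μ,σ), so the p-quantile of ln T is μ + z_p·σ.
ln(56) = 4.025 and ln(78) = 4.357; z_{0.5} = 0, z_{0.9} = 1.282.
σ = (4.357 − 4.025)/(1.282 − (0)) = 0.259.
μ = 4.025 − (0)·0.259 = 4.025.

μ ≈ 4.025, σ ≈ 0.259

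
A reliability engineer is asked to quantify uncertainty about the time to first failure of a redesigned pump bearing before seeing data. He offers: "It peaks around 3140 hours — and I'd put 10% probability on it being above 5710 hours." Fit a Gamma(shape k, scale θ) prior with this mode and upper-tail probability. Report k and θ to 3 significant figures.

k ≈ 6.33, θ ≈ 589

Gamma(k,θ) with k>1 has mode (k−1)θ, so θ = 3140/(k−1).
Need P(X < 5710) = 0.9 with θ tied to k this way. Start at k = 2, θ = 3140: P(X<5710) ≈ 0.543.
Too low — raise k to concentrate. Iterating converges to k ≈ 6.33.
Then θ = 3140/(6.33−1) ≈ 589.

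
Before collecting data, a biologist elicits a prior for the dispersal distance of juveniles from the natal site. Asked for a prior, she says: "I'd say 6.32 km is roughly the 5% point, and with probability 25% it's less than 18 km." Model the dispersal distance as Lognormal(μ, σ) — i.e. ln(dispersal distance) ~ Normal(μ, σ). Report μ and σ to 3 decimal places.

If T ~ Lognormal(μ,σ) then ln T ~ Normal(μ,σ), so the p-quantile of ln T is μ + z_p·σ.
ln(6.32) = 1.844 and ln(18) = 2.89; z_{0.05} = -1.645, z_{0.25} = -0.6745.
σ = (2.89 − 1.844)/(-0.6745 − (-1.645)) = 1.079.
μ = 1.844 − (-1.645)·1.079 = 3.618.

μ ≈ 3.618, σ ≈ 1.079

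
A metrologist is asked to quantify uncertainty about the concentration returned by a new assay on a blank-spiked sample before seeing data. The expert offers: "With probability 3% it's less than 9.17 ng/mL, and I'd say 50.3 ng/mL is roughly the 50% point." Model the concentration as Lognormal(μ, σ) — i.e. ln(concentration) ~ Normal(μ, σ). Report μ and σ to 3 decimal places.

If T ~ Lognormal(μ,σ) then ln T ~ Normal(μ,σ), so the p-quantile of ln T is μ + z_p·σ.
ln(9.17) = 2.216 and ln(50.3) = 3.918; z_{0.03} = -1.881, z_{0.5} = 0.
σ = (3.918 − 2.216)/(0 − (-1.881)) = 0.905.
μ = 2.216 − (-1.881)·0.905 = 3.918.

μ ≈ 3.918, σ ≈ 0.905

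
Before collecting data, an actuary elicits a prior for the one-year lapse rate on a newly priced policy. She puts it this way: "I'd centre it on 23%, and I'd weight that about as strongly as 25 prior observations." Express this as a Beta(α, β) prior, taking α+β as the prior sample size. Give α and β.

Under the effective-sample-size interpretation, Beta(α, β) has prior mean α/(α+β) and prior sample size α+β.
So α+β = 25 and α/(α+β) = 0.23, giving α = 0.23·25 = 5.75 and β = 25 − 5.75 = 19.25.

α = 5.75, β = 19.25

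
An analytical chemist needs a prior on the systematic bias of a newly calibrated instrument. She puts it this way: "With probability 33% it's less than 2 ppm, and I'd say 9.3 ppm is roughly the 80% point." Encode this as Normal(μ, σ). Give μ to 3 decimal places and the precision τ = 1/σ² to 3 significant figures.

The p-quantile of Normal(μ,σ) is μ + z_p·σ, with z_{0.33} = -0.4399 and z_{0.8} = 0.8416.
Eliminate σ: μ = (z₂·x₁ − z₁·x₂)/(z₂ − z₁) = (0.8416·2 − (-0.4399)·9.3)/1.282 = 4.506.
Then σ = (x₂ − x₁)/(z₂ − z₁) = (9.3 − 2)/1.282 = 5.696.
Precision τ = 1/σ² = 1/5.696² = 0.0308.

μ = 4.506, τ = 0.0308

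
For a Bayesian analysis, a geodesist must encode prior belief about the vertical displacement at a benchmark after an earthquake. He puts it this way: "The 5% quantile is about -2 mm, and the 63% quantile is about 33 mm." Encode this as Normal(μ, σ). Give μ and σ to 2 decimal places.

For Normal(μ,σ), the p-quantile is μ + z_p·σ. Here z_{0.05} = -1.645, z_{0.63} = 0.3319.
So -2 = μ − 1.645σ and 33 = μ + 0.3319σ.
Subtracting: σ = (33 − -2)/(0.3319 − (-1.645)) = 17.71.
Then μ = -2 − (-1.645)·17.71 = 27.12.

μ = 27.12, σ = 17.71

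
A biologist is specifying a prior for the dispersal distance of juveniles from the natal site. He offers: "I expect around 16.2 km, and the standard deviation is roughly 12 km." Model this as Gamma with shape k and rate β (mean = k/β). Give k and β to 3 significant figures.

k ≈ 1.82, β ≈ 0.112

For Gamma(k, rate β): mean = k/β, variance = k/β², so CV = 1/√k.
CV = SD/mean = 12/16.2 = 0.7407, hence k = 1/CV² = 1.82.
Then β = k/mean = 1.82/16.2 = 0.112.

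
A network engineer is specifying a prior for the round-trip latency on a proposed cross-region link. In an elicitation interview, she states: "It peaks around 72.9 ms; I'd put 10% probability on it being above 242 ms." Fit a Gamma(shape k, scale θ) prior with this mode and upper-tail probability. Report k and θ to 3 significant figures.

Gamma(k,θ) with k>1 has mode (k−1)θ, so θ = 72.9/(k−1).
Need P(X < 242) = 0.9 with θ tied to k this way. Start at k = 2, θ = 72.9: P(X<242) ≈ 0.844.
Too low — raise k to concentrate. Iterating converges to k ≈ 2.31.
Then θ = 72.9/(2.31−1) ≈ 55.7.

k ≈ 2.31, θ ≈ 55.7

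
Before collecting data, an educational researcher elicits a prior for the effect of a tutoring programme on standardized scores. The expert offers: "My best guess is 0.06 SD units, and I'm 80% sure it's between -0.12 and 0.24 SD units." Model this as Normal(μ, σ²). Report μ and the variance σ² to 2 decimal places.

A symmetric 80% interval runs μ ± z·σ with z = 1.282.
Half-width = 0.18, so σ = 0.18/1.282 = 0.140 and σ² = 0.02.
μ is the stated best guess, 0.06.

μ = 0.06, σ² = 0.02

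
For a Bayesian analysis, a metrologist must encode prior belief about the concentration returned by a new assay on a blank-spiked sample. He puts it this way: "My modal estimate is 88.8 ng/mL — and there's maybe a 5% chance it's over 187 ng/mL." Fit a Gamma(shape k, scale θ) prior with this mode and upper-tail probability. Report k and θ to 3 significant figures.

k ≈ 5.98, θ ≈ 17.8

Gamma(k,θ) with k>1 has mode (k−1)θ, so θ = 88.8/(k−1).
Need P(X < 187) = 0.95 with θ tied to k this way. Start at k = 2, θ = 88.8: P(X<187) ≈ 0.622.
Too low — raise k to concentrate. Iterating converges to k ≈ 5.98.
Then θ = 88.8/(5.98−1) ≈ 17.8.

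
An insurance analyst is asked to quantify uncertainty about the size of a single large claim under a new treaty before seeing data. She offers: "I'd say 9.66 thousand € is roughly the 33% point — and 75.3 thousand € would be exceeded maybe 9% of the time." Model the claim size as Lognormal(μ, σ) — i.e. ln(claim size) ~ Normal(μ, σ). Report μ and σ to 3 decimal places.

If T ~ Lognormal(μ,σ) then ln T ~ Normal(μ,σ), so the p-quantile of ln T is μ + z_p·σ.
ln(9.66) = 2.268 and ln(75.3) = 4.321; z_{0.33} = -0.4399, z_{0.91} = 1.341.
σ = (4.321 − 2.268)/(1.341 − (-0.4399)) = 1.153.
μ = 2.268 − (-0.4399)·1.153 = 2.775.

μ ≈ 2.775, σ ≈ 1.153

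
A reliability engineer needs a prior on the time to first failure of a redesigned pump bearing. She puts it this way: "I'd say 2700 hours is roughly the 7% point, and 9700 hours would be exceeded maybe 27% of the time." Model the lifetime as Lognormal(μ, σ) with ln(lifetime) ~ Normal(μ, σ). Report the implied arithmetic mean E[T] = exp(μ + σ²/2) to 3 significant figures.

E[T] ≈ 8040 hours

If T ~ Lognormal(μ,σ) then ln T ~ Normal(μ,σ), so the p-quantile of ln T is μ + z_p·σ.
ln(2700) = 7.901 and ln(9700) = 9.18; z_{0.07} = -1.476, z_{0.73} = 0.6128.
σ = (9.18 − 7.901)/(0.6128 − (-1.476)) = 0.612.
μ = 7.901 − (-1.476)·0.612 = 8.805.
E[T] = exp(μ + σ²/2) = exp(8.805 + 0.1875) = 8040 hours.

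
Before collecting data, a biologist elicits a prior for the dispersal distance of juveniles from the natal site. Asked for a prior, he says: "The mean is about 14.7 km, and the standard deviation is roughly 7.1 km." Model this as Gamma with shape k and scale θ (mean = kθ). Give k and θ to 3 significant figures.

For Gamma(k, scale θ): mean = kθ, variance = kθ², so CV = 1/√k.
CV = SD/mean = 7.1/14.7 = 0.483, hence k = 1/CV² = 4.29.
Then θ = mean/k = 14.7/4.29 = 3.43.

k ≈ 4.29, θ ≈ 3.43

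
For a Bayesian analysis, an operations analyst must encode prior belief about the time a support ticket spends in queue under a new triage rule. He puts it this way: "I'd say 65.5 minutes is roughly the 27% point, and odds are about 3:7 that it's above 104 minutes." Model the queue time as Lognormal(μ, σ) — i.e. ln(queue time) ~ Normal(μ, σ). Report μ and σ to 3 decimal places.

μ ≈ 4.431, σ ≈ 0.407

If T ~ Lognormal(μ,σ) then ln T ~ Normal(μ,σ), so the p-quantile of ln T is μ + z_p·σ.
ln(65.5) = 4.182 and ln(104) = 4.644; z_{0.27} = -0.6128, z_{0.7} = 0.5244.
σ = (4.644 − 4.182)/(0.5244 − (-0.6128)) = 0.407.
μ = 4.182 − (-0.6128)·0.407 = 4.431.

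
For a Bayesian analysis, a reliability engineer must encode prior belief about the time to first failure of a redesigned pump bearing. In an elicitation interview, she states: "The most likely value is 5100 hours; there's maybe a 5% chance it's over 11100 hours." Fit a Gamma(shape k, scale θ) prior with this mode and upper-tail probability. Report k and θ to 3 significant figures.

k ≈ 5.55, θ ≈ 1120

Gamma(k,θ) with k>1 has mode (k−1)θ, so θ = 5100/(k−1).
Need P(X < 11100) = 0.95 with θ tied to k this way. Start at k = 2, θ = 5100: P(X<11100) ≈ 0.640.
Too low — raise k to concentrate. Iterating converges to k ≈ 5.55.
Then θ = 5100/(5.55−1) ≈ 1120.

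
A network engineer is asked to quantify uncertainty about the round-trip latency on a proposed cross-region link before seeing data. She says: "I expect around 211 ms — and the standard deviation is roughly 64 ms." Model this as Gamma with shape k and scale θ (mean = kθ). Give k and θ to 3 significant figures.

k ≈ 10.9, θ ≈ 19.4

For Gamma(k, scale θ): mean = kθ, variance = kθ², so CV = 1/√k.
CV = SD/mean = 64/211 = 0.3033, hence k = 1/CV² = 10.9.
Then θ = mean/k = 211/10.9 = 19.4.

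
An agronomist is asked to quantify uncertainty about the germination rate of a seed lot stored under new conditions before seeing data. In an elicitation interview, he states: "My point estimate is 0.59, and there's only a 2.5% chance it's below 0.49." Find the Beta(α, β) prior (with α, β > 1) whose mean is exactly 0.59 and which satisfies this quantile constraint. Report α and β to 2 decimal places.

α ≈ 55.99, β ≈ 38.91

With mean 0.59 fixed, write α = 0.59s, β = 0.41s where s = α+β.
Need P(θ < 0.49) = 0.025 under Beta(0.59s, 0.41s). Normal approximation: (q−m)/√(m(1−m)/s) ≈ z_{0.025} = -1.96, so s ≈ 0.59·0.41·(-1.96)²/(0.49−0.59)² = 92.9.
At s = 92.9: P(θ<0.49) ≈ 0.026. Adjusting to match 0.025 gives s ≈ 94.90.
So α = 0.59·94.90 ≈ 55.99, β = 0.41·94.90 ≈ 38.91.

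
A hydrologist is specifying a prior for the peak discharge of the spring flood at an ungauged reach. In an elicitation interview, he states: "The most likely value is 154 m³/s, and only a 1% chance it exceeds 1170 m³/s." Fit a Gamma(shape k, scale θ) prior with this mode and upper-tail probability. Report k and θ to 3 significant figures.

k ≈ 1.83, θ ≈ 185

Gamma(k,θ) with k>1 has mode (k−1)θ, so θ = 154/(k−1).
Need P(X < 1170) = 0.99 with θ tied to k this way. Start at k = 2, θ = 154: P(X<1170) ≈ 0.996.
Too high — lower k to spread out. Iterating converges to k ≈ 1.83.
Then θ = 154/(1.83−1) ≈ 185.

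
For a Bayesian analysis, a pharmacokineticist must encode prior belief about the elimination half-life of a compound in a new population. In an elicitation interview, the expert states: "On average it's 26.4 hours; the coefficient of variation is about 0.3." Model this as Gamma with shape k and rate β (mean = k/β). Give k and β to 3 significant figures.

k ≈ 11.1, β ≈ 0.421

For Gamma(k, rate β): mean = k/β, variance = k/β², so CV = 1/√k.
CV = 0.3, hence k = 1/CV² = 11.1.
Then β = k/mean = 11.1/26.4 = 0.421.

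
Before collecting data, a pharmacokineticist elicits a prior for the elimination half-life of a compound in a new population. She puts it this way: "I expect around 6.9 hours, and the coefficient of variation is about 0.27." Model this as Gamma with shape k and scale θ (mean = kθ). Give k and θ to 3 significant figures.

k ≈ 13.7, θ ≈ 0.503

For Gamma(k, scale θ): mean = kθ, variance = kθ², so CV = 1/√k.
CV = 0.27, hence k = 1/CV² = 13.7.
Then θ = mean/k = 6.9/13.7 = 0.503.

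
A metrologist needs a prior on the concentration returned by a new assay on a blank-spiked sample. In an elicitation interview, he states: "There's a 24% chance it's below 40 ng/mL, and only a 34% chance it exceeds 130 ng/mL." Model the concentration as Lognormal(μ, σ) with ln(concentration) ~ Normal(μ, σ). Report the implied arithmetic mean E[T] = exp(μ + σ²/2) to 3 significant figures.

If T ~ Lognormal(μ,σ) then ln T ~ Normal(μ,σ), so the p-quantile of ln T is μ + z_p·σ.
ln(40) = 3.689 and ln(130) = 4.868; z_{0.24} = -0.7063, z_{0.66} = 0.4125.
σ = (4.868 − 3.689)/(0.4125 − (-0.7063)) = 1.054.
μ = 3.689 − (-0.7063)·1.054 = 4.433.
E[T] = exp(μ + σ²/2) = exp(4.433 + 0.5550) = 147 ng/mL.

E[T] ≈ 147 ng/mL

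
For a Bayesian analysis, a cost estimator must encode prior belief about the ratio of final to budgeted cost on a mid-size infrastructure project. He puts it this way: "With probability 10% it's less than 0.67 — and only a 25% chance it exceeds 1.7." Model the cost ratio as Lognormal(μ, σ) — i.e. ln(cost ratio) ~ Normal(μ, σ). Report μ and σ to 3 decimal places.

μ ≈ 0.210, σ ≈ 0.476

If T ~ Lognormal(μ,σ) then ln T ~ Normal(μ,σ), so the p-quantile of ln T is μ + z_p·σ.
ln(0.67) = -0.4005 and ln(1.7) = 0.5306; z_{0.1} = -1.282, z_{0.75} = 0.6745.
σ = (0.5306 − -0.4005)/(0.6745 − (-1.282)) = 0.476.
μ = -0.4005 − (-1.282)·0.476 = 0.210.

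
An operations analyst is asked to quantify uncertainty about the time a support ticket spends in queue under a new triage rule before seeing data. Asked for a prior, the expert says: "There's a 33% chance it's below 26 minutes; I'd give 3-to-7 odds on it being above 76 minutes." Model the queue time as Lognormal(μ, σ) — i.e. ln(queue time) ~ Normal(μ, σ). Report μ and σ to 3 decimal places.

If T ~ Lognormal(μ,σ) then ln T ~ Normal(μ,σ), so the p-quantile of ln T is μ + z_p·σ.
ln(26) = 3.258 and ln(76) = 4.331; z_{0.33} = -0.4399, z_{0.7} = 0.5244.
σ = (4.331 − 3.258)/(0.5244 − (-0.4399)) = 1.112.
μ = 3.258 − (-0.4399)·1.112 = 3.747.

μ ≈ 3.747, σ ≈ 1.112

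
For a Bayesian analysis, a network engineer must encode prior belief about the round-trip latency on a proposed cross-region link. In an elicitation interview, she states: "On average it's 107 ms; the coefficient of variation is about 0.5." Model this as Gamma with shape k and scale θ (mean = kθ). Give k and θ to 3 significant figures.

For Gamma(k, scale θ): mean = kθ, variance = kθ², so CV = 1/√k.
CV = 0.5, hence k = 1/CV² = 4.
Then θ = mean/k = 107/4 = 26.8.

k ≈ 4, θ ≈ 26.8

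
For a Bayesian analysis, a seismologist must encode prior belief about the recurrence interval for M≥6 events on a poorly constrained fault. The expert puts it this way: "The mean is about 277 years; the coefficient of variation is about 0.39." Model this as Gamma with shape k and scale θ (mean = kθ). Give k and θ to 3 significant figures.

For Gamma(k, scale θ): mean = kθ, variance = kθ², so CV = 1/√k.
CV = 0.39, hence k = 1/CV² = 6.57.
Then θ = mean/k = 277/6.57 = 42.1.

k ≈ 6.57, θ ≈ 42.1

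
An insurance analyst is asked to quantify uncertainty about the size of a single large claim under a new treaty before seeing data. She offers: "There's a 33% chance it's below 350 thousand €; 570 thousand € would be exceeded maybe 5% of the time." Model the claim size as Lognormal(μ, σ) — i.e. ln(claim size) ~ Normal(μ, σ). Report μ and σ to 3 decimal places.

If T ~ Lognormal(μ,σ) then ln T ~ Normal(μ,σ), so the p-quantile of ln T is μ + z_p·σ.
ln(350) = 5.858 and ln(570) = 6.346; z_{0.33} = -0.4399, z_{0.95} = 1.645.
σ = (6.346 − 5.858)/(1.645 − (-0.4399)) = 0.234.
μ = 5.858 − (-0.4399)·0.234 = 5.961.

μ ≈ 5.961, σ ≈ 0.234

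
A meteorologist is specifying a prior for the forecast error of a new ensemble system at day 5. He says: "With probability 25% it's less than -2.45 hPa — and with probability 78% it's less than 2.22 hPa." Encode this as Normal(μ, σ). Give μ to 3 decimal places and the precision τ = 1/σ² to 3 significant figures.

μ = -0.273, τ = 0.096

The p-quantile of Normal(μ,σ) is μ + z_p·σ, with z_{0.25} = -0.6745 and z_{0.78} = 0.7722.
Eliminate σ: μ = (z₂·x₁ − z₁·x₂)/(z₂ − z₁) = (0.7722·-2.45 − (-0.6745)·2.22)/1.447 = -0.273.
Then σ = (x₂ − x₁)/(z₂ − z₁) = (2.22 − -2.45)/1.447 = 3.228.
Precision τ = 1/σ² = 1/3.228² = 0.096.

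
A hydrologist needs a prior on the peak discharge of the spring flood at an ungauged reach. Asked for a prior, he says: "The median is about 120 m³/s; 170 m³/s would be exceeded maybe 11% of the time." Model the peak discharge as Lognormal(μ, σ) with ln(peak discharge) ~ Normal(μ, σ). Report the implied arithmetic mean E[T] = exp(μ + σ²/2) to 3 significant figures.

If T ~ Lognormal(μ,σ) then ln T ~ Normal(μ,σ), so the p-quantile of ln T is μ + z_p·σ.
ln(120) = 4.787 and ln(170) = 5.136; z_{0.5} = 0, z_{0.89} = 1.227.
σ = (5.136 − 4.787)/(1.227 − (0)) = 0.284.
μ = 4.787 − (0)·0.284 = 4.787.
E[T] = exp(μ + σ²/2) = exp(4.787 + 0.0403) = 125 m³/s.

E[T] ≈ 125 m³/s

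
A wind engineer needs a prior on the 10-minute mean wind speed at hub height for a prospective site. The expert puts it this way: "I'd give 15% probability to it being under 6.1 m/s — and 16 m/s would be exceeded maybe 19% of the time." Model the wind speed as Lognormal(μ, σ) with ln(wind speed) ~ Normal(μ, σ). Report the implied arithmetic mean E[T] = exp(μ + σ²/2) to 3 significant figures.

E[T] ≈ 11.7 m/s

If T ~ Lognormal(μ,σ) then ln T ~ Normal(μ,σ), so the p-quantile of ln T is μ + z_p·σ.
ln(6.1) = 1.808 and ln(16) = 2.773; z_{0.15} = -1.036, z_{0.81} = 0.8779.
σ = (2.773 − 1.808)/(0.8779 − (-1.036)) = 0.504.
μ = 1.808 − (-1.036)·0.504 = 2.330.
E[T] = exp(μ + σ²/2) = exp(2.330 + 0.1269) = 11.7 m/s.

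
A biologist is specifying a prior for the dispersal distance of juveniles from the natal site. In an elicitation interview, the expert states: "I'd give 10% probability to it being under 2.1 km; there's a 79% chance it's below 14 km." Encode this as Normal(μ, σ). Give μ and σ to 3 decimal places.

μ = 9.404, σ = 5.699

For Normal(μ,σ), the p-quantile is μ + z_p·σ. Here z_{0.1} = -1.282, z_{0.79} = 0.8064.
So 2.1 = μ − 1.282σ and 14 = μ + 0.8064σ.
Subtracting: σ = (14 − 2.1)/(0.8064 − (-1.282)) = 5.699.
Then μ = 2.1 − (-1.282)·5.699 = 9.404.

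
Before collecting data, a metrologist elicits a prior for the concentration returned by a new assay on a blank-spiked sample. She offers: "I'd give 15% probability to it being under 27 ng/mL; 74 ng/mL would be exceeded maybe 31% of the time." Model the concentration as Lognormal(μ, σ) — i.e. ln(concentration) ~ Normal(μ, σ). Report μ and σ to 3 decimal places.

If T ~ Lognormal(μ,σ) then ln T ~ Normal(μ,σ), so the p-quantile of ln T is μ + z_p·σ.
ln(27) = 3.296 and ln(74) = 4.304; z_{0.15} = -1.036, z_{0.69} = 0.4959.
σ = (4.304 − 3.296)/(0.4959 − (-1.036)) = 0.658.
μ = 3.296 − (-1.036)·0.658 = 3.978.

μ ≈ 3.978, σ ≈ 0.658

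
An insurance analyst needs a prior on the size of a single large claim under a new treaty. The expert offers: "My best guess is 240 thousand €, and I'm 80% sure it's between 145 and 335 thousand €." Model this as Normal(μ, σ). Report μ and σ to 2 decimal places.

μ = 240.00, σ = 74.13

A symmetric 80% interval runs μ ± z·σ with z = 1.282.
Half-width = 95, so σ = 95/1.282 = 74.13.
μ is the stated best guess, 240.00.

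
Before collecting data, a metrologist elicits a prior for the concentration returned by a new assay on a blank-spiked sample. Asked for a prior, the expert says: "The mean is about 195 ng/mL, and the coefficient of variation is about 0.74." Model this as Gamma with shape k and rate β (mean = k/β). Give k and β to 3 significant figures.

k ≈ 1.83, β ≈ 0.00936

For Gamma(k, rate β): mean = k/β, variance = k/β², so CV = 1/√k.
CV = 0.74, hence k = 1/CV² = 1.83.
Then β = k/mean = 1.83/195 = 0.00936.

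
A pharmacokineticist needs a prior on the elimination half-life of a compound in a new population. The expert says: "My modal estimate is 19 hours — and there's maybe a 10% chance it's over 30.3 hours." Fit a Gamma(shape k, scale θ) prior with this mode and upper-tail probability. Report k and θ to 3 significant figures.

Gamma(k,θ) with k>1 has mode (k−1)θ, so θ = 19/(k−1).
Need P(X < 30.3) = 0.9 with θ tied to k this way. Start at k = 2, θ = 19: P(X<30.3) ≈ 0.473.
Too low — raise k to concentrate. Iterating converges to k ≈ 9.62.
Then θ = 19/(9.62−1) ≈ 2.2.

k ≈ 9.62, θ ≈ 2.2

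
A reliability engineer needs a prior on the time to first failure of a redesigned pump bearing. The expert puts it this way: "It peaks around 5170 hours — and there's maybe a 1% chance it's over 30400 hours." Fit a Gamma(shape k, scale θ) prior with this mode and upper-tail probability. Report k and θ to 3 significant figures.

k ≈ 2.19, θ ≈ 4350

Gamma(k,θ) with k>1 has mode (k−1)θ, so θ = 5170/(k−1).
Need P(X < 30400) = 0.99 with θ tied to k this way. Start at k = 2, θ = 5170: P(X<30400) ≈ 0.981.
Too low — raise k to concentrate. Iterating converges to k ≈ 2.19.
Then θ = 5170/(2.19−1) ≈ 4350.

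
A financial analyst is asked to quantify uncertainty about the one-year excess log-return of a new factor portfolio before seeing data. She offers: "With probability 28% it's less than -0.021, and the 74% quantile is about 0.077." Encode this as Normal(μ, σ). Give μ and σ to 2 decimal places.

The p-quantile of Normal(μ,σ) is μ + z_p·σ, with z_{0.28} = -0.5828 and z_{0.74} = 0.6433.
Eliminate σ: μ = (z₂·x₁ − z₁·x₂)/(z₂ − z₁) = (0.6433·-0.021 − (-0.5828)·0.077)/1.226 = 0.03.
Then σ = (x₂ − x₁)/(z₂ − z₁) = (0.077 − -0.021)/1.226 = 0.08.

μ = 0.03, σ = 0.08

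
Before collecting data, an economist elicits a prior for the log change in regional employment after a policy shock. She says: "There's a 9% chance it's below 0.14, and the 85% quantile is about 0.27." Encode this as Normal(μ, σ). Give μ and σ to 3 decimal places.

μ = 0.213, σ = 0.055

The p-quantile of Normal(μ,σ) is μ + z_p·σ, with z_{0.09} = -1.341 and z_{0.85} = 1.036.
Eliminate σ: μ = (z₂·x₁ − z₁·x₂)/(z₂ − z₁) = (1.036·0.14 − (-1.341)·0.27)/2.377 = 0.213.
Then σ = (x₂ − x₁)/(z₂ − z₁) = (0.27 − 0.14)/2.377 = 0.055.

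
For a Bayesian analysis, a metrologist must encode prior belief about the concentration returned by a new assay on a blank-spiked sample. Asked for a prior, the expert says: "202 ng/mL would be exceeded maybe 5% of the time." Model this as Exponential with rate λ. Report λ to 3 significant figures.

P(T > 202.0) = e^(−λ·202.0) = 0.05, so λ = −ln(0.05)/202.0 = 0.0148.

λ ≈ 0.0148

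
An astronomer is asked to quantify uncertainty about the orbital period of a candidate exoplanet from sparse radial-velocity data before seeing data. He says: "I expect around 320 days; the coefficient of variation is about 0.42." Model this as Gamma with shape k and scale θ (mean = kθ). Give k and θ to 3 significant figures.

For Gamma(k, scale θ): mean = kθ, variance = kθ², so CV = 1/√k.
CV = 0.42, hence k = 1/CV² = 5.67.
Then θ = mean/k = 320/5.67 = 56.4.

k ≈ 5.67, θ ≈ 56.4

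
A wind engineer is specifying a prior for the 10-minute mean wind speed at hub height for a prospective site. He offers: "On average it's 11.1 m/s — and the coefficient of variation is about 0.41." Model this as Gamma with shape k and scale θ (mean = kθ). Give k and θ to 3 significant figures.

For Gamma(k, scale θ): mean = kθ, variance = kθ², so CV = 1/√k.
CV = 0.41, hence k = 1/CV² = 5.95.
Then θ = mean/k = 11.1/5.95 = 1.87.

k ≈ 5.95, θ ≈ 1.87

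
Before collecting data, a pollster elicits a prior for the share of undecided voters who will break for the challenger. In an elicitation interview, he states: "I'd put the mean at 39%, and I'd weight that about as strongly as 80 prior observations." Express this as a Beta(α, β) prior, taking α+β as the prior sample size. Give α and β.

α = 31.2, β = 48.8

Under the effective-sample-size interpretation, Beta(α, β) has prior mean α/(α+β) and prior sample size α+β.
So α+β = 80 and α/(α+β) = 0.39, giving α = 0.39·80 = 31.2 and β = 80 − 31.2 = 48.8.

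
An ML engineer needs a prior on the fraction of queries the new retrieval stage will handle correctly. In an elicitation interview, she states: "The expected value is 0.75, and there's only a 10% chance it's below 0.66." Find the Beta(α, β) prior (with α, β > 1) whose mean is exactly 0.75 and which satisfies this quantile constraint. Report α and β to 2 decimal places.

With mean 0.75 fixed, write α = 0.75s, β = 0.25s where s = α+β.
Need P(θ < 0.66) = 0.1 under Beta(0.75s, 0.25s). Normal approximation: (q−m)/√(m(1−m)/s) ≈ z_{0.1} = -1.28, so s ≈ 0.75·0.25·(-1.28)²/(0.66−0.75)² = 38.0.
At s = 38.0: P(θ<0.66) ≈ 0.105. Adjusting to match 0.1 gives s ≈ 39.75.
So α = 0.75·39.75 ≈ 29.81, β = 0.25·39.75 ≈ 9.94.

α ≈ 29.81, β ≈ 9.94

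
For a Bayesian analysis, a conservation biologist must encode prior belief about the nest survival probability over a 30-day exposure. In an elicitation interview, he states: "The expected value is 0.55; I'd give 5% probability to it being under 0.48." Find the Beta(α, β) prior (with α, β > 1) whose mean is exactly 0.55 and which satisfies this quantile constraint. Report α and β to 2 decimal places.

α ≈ 75.58, β ≈ 61.84

With mean 0.55 fixed, write α = 0.55s, β = 0.45s where s = α+β.
Need P(θ < 0.48) = 0.05 under Beta(0.55s, 0.45s). Normal approximation: (q−m)/√(m(1−m)/s) ≈ z_{0.05} = -1.64, so s ≈ 0.55·0.45·(-1.64)²/(0.48−0.55)² = 136.7.
At s = 136.7: P(θ<0.48) ≈ 0.050. Adjusting to match 0.05 gives s ≈ 137.42.
So α = 0.55·137.42 ≈ 75.58, β = 0.45·137.42 ≈ 61.84.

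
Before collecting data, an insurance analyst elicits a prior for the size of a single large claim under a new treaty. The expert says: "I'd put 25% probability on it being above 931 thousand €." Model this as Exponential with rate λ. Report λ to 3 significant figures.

λ ≈ 0.00149

P(T > 931.0) = e^(−λ·931.0) = 0.25, so λ = −ln(0.25)/931.0 = 0.00149.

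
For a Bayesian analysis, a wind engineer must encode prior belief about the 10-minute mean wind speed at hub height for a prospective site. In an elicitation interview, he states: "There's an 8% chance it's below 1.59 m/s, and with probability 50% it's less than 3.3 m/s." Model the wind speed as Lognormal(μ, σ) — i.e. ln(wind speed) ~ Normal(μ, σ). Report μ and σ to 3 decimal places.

μ ≈ 1.194, σ ≈ 0.520

If T ~ Lognormal(μ,σ) then ln T ~ Normal(μ,σ), so the p-quantile of ln T is μ + z_p·σ.
ln(1.59) = 0.4637 and ln(3.3) = 1.194; z_{0.08} = -1.405, z_{0.5} = 0.
σ = (1.194 − 0.4637)/(0 − (-1.405)) = 0.520.
μ = 0.4637 − (-1.405)·0.520 = 1.194.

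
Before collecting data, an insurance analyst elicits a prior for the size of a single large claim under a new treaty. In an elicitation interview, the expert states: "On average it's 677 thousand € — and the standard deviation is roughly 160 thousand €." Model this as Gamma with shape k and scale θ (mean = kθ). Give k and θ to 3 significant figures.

For Gamma(k, scale θ): mean = kθ, variance = kθ², so CV = 1/√k.
CV = SD/mean = 160/677 = 0.2363, hence k = 1/CV² = 17.9.
Then θ = mean/k = 677/17.9 = 37.8.

k ≈ 17.9, θ ≈ 37.8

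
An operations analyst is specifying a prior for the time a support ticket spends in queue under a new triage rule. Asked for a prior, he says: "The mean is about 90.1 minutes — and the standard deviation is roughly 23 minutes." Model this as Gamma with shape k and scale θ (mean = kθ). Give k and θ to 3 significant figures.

For Gamma(k, scale θ): mean = kθ, variance = kθ², so CV = 1/√k.
CV = SD/mean = 23/90.1 = 0.2553, hence k = 1/CV² = 15.3.
Then θ = mean/k = 90.1/15.3 = 5.87.

k ≈ 15.3, θ ≈ 5.87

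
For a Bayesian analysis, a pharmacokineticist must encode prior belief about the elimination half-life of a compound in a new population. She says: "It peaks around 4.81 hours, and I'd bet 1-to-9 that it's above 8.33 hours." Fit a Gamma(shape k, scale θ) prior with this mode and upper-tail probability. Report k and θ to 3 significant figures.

k ≈ 7.29, θ ≈ 0.765

Gamma(k,θ) with k>1 has mode (k−1)θ, so θ = 4.81/(k−1).
Need P(X < 8.33) = 0.9 with θ tied to k this way. Start at k = 2, θ = 4.81: P(X<8.33) ≈ 0.517.
Too low — raise k to concentrate. Iterating converges to k ≈ 7.29.
Then θ = 4.81/(7.29−1) ≈ 0.765.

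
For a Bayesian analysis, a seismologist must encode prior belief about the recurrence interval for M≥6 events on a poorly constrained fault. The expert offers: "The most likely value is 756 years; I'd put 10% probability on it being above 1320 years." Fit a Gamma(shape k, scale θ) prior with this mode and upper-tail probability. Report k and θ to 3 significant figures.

Gamma(k,θ) with k>1 has mode (k−1)θ, so θ = 756/(k−1).
Need P(X < 1320) = 0.9 with θ tied to k this way. Start at k = 2, θ = 756: P(X<1320) ≈ 0.521.
Too low — raise k to concentrate. Iterating converges to k ≈ 7.11.
Then θ = 756/(7.11−1) ≈ 124.

k ≈ 7.11, θ ≈ 124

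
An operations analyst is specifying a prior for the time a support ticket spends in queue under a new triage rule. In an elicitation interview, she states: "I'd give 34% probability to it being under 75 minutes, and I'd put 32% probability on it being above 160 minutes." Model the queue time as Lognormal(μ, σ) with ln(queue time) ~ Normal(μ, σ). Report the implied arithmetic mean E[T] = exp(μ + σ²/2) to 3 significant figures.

If T ~ Lognormal(μ,σ) then ln T ~ Normal(μ,σ), so the p-quantile of ln T is μ + z_p·σ.
ln(75) = 4.317 and ln(160) = 5.075; z_{0.34} = -0.4125, z_{0.68} = 0.4677.
σ = (5.075 − 4.317)/(0.4677 − (-0.4125)) = 0.861.
μ = 4.317 − (-0.4125)·0.861 = 4.673.
E[T] = exp(μ + σ²/2) = exp(4.673 + 0.3705) = 155 minutes.

E[T] ≈ 155 minutes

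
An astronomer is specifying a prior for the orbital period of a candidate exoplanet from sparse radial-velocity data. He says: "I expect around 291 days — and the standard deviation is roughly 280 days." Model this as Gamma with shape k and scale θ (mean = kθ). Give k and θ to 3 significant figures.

k ≈ 1.08, θ ≈ 269

For Gamma(k, scale θ): mean = kθ, variance = kθ², so CV = 1/√k.
CV = SD/mean = 280/291 = 0.9622, hence k = 1/CV² = 1.08.
Then θ = mean/k = 291/1.08 = 269.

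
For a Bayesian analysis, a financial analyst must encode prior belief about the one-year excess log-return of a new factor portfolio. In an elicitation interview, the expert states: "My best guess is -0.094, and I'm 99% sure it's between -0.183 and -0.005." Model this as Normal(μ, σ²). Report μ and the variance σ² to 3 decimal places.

A symmetric 99% interval runs μ ± z·σ with z = 2.576.
Half-width = 0.089, so σ = 0.089/2.576 = 0.0346 and σ² = 0.001.
μ is the stated best guess, -0.094.

μ = -0.094, σ² = 0.001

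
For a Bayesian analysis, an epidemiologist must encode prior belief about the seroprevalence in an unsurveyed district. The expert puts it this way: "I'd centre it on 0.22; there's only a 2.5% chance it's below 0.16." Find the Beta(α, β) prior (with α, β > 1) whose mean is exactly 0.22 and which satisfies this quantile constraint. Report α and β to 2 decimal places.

With mean 0.22 fixed, write α = 0.22s, β = 0.78s where s = α+β.
Need P(θ < 0.16) = 0.025 under Beta(0.22s, 0.78s). Normal approximation: (q−m)/√(m(1−m)/s) ≈ z_{0.025} = -1.96, so s ≈ 0.22·0.78·(-1.96)²/(0.16−0.22)² = 183.1.
At s = 183.1: P(θ<0.16) ≈ 0.019. Adjusting to match 0.025 gives s ≈ 163.01.
So α = 0.22·163.01 ≈ 35.86, β = 0.78·163.01 ≈ 127.15.

α ≈ 35.86, β ≈ 127.15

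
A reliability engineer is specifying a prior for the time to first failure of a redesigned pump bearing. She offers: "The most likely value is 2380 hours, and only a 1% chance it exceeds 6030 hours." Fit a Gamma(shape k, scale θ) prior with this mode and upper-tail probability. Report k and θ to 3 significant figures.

k ≈ 6.42, θ ≈ 440

Gamma(k,θ) with k>1 has mode (k−1)θ, so θ = 2380/(k−1).
Need P(X < 6030) = 0.99 with θ tied to k this way. Start at k = 2, θ = 2380: P(X<6030) ≈ 0.720.
Too low — raise k to concentrate. Iterating converges to k ≈ 6.42.
Then θ = 2380/(6.42−1) ≈ 440.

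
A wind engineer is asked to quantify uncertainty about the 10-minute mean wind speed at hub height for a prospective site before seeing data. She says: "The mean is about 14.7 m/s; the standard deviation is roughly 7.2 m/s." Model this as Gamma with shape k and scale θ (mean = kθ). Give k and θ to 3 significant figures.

k ≈ 4.17, θ ≈ 3.53

For Gamma(k, scale θ): mean = kθ, variance = kθ², so CV = 1/√k.
CV = SD/mean = 7.2/14.7 = 0.4898, hence k = 1/CV² = 4.17.
Then θ = mean/k = 14.7/4.17 = 3.53.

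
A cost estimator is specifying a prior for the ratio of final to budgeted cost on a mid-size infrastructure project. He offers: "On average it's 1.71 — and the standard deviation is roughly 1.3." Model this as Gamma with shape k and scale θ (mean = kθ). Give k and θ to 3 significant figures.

k ≈ 1.73, θ ≈ 0.988

For Gamma(k, scale θ): mean = kθ, variance = kθ², so CV = 1/√k.
CV = SD/mean = 1.3/1.71 = 0.7602, hence k = 1/CV² = 1.73.
Then θ = mean/k = 1.71/1.73 = 0.988.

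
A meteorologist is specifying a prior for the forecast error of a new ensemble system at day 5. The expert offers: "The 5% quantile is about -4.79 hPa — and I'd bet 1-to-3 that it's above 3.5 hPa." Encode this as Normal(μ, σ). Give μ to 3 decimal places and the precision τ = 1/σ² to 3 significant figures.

The p-quantile of Normal(μ,σ) is μ + z_p·σ, with z_{0.05} = -1.645 and z_{0.75} = 0.6745.
Eliminate σ: μ = (z₂·x₁ − z₁·x₂)/(z₂ − z₁) = (0.6745·-4.79 − (-1.645)·3.5)/2.319 = 1.089.
Then σ = (x₂ − x₁)/(z₂ − z₁) = (3.5 − -4.79)/2.319 = 3.574.
Precision τ = 1/σ² = 1/3.574² = 0.0783.

μ = 1.089, τ = 0.0783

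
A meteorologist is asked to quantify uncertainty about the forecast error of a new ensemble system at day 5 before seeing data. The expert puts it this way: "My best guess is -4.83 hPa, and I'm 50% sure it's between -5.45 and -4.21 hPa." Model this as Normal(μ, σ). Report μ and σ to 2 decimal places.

A symmetric 50% interval runs μ ± z·σ with z = 0.6745.
Half-width = 0.62, so σ = 0.62/0.6745 = 0.92.
μ is the stated best guess, -4.83.

μ = -4.83, σ = 0.92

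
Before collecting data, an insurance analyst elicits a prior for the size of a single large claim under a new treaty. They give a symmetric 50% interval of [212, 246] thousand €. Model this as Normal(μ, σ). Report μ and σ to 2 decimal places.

A symmetric 50% interval runs μ ± z·σ with z = 0.6745.
Half-width = 17, so σ = 17/0.6745 = 25.20.
μ is the interval midpoint, 229.00.

μ = 229.00, σ = 25.20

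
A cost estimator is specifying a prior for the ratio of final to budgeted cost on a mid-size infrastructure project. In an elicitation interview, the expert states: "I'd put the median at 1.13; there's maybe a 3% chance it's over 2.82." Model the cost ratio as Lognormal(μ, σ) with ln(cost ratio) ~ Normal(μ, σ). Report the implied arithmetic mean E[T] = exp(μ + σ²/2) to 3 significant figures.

E[T] ≈ 1.27

If T ~ Lognormal(μ,σ) then ln T ~ Normal(μ,σ), so the p-quantile of ln T is μ + z_p·σ.
ln(1.13) = 0.1222 and ln(2.82) = 1.037; z_{0.5} = 0, z_{0.97} = 1.881.
σ = (1.037 − 0.1222)/(1.881 − (0)) = 0.486.
μ = 0.1222 − (0)·0.486 = 0.122.
E[T] = exp(μ + σ²/2) = exp(0.122 + 0.1182) = 1.27.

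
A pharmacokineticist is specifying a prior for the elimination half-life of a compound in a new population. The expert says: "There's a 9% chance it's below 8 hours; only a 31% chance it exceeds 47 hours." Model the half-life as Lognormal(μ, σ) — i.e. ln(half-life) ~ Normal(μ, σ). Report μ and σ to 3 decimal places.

μ ≈ 3.372, σ ≈ 0.964

If T ~ Lognormal(μ,σ) then ln T ~ Normal(μ,σ), so the p-quantile of ln T is μ + z_p·σ.
ln(8) = 2.079 and ln(47) = 3.85; z_{0.09} = -1.341, z_{0.69} = 0.4959.
σ = (3.85 − 2.079)/(0.4959 − (-1.341)) = 0.964.
μ = 2.079 − (-1.341)·0.964 = 3.372.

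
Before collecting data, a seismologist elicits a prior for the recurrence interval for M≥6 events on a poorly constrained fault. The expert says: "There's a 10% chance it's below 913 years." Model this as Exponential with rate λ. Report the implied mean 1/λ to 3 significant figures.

mean ≈ 8670 years

P(T < 913.0) = 1 − e^(−λ·913.0) = 0.1, so λ = −ln(1−0.1)/913.0 = −ln(0.9)/913.0 = 0.000115.
Mean = 1/λ = 8670 years.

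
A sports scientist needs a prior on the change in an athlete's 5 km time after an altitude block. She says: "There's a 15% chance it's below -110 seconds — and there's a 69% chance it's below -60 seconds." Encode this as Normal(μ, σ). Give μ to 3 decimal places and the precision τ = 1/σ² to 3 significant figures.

The p-quantile of Normal(μ,σ) is μ + z_p·σ, with z_{0.15} = -1.036 and z_{0.69} = 0.4959.
Eliminate σ: μ = (z₂·x₁ − z₁·x₂)/(z₂ − z₁) = (0.4959·-110 − (-1.036)·-60)/1.532 = -76.180.
Then σ = (x₂ − x₁)/(z₂ − z₁) = (-60 − -110)/1.532 = 32.631.
Precision τ = 1/σ² = 1/32.63² = 0.000939.

μ = -76.180, τ = 0.000939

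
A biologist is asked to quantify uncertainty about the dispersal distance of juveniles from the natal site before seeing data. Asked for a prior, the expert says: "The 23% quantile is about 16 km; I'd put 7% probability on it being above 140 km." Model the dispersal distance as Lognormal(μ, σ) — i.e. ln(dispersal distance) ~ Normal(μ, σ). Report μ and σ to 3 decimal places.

If T ~ Lognormal(μ,σ) then ln T ~ Normal(μ,σ), so the p-quantile of ln T is μ + z_p·σ.
ln(16) = 2.773 and ln(140) = 4.942; z_{0.23} = -0.7388, z_{0.93} = 1.476.
σ = (4.942 − 2.773)/(1.476 − (-0.7388)) = 0.979.
μ = 2.773 − (-0.7388)·0.979 = 3.496.

μ ≈ 3.496, σ ≈ 0.979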